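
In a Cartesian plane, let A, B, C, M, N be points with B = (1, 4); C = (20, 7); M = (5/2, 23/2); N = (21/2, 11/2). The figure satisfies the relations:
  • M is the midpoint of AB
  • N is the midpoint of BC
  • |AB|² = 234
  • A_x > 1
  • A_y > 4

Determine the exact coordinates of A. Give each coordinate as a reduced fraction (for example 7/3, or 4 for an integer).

A = (4, 19)

1. A_x = 4  [A = 2·M−B = 2·(5/2, 23/2)−(1, 4)]
2. A_y = 19  [A = 2·M−B = 2·(5/2, 23/2)−(1, 4)]
   so A = (4, 19)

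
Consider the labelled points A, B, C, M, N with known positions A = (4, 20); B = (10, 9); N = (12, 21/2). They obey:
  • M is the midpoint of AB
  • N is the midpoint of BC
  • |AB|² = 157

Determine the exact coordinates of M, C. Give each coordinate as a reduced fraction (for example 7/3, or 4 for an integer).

M = (7, 29/2)
C = (14, 12)

1. M_x = 7  [2·M = A+B = (4, 20)+(10, 9)]
2. M_y = 29/2  [2·M = A+B = (4, 20)+(10, 9)]
   so M = (7, 29/2)
3. C_x = 14  [C = 2·N−B = 2·(12, 21/2)−(10, 9)]
4. C_y = 12  [C = 2·N−B = 2·(12, 21/2)−(10, 9)]
   so C = (14, 12)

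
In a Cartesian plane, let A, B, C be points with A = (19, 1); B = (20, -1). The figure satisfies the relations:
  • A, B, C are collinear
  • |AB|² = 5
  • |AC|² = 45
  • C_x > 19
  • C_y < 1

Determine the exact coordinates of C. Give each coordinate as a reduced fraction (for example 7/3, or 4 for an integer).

C = (22, -5)

1. C_x = 22  [[A, B, C are collinear ⇒ 2x+1y-39=0] ∩ [|C−(19, 1)|²=45]]
2. C_y = -5  [[A, B, C are collinear ⇒ 2x+1y-39=0] ∩ [|C−(19, 1)|²=45]]
   so C = (22, -5)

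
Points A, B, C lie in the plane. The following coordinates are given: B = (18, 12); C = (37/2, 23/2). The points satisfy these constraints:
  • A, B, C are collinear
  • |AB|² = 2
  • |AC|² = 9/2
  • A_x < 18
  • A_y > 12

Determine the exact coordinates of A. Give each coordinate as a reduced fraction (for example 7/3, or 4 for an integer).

A = (17, 13)

1. A_x = 17  [[A, B, C are collinear ⇒ 1/2x+1/2y-15=0] ∩ [|A−(18, 12)|²=2]]
2. A_y = 13  [[A, B, C are collinear ⇒ 1/2x+1/2y-15=0] ∩ [|A−(18, 12)|²=2]]
   so A = (17, 13)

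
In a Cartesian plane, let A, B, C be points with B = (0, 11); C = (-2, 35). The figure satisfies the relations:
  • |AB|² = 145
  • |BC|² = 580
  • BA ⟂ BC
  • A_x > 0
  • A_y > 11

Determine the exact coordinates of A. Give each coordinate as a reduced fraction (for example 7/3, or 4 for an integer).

A = (12, 12)

1. A_x = 12  [[BA ⟂ BC ⇒ -2x+24y-264=0] ∩ [|A−(0, 11)|²=145]]
2. A_y = 12  [[BA ⟂ BC ⇒ -2x+24y-264=0] ∩ [|A−(0, 11)|²=145]]
   so A = (12, 12)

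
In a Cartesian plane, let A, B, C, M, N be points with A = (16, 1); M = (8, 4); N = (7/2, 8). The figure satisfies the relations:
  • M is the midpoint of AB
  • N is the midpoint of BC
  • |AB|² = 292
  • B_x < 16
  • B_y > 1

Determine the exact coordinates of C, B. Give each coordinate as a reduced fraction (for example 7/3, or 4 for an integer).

1. B_x = 0  [B = 2·M−A = 2·(8, 4)−(16, 1)]
2. B_y = 7  [B = 2·M−A = 2·(8, 4)−(16, 1)]
   so B = (0, 7)
3. C_x = 7  [C = 2·N−B = 2·(7/2, 8)−(0, 7)]
4. C_y = 9  [C = 2·N−B = 2·(7/2, 8)−(0, 7)]
   so C = (7, 9)

C = (7, 9)
B = (0, 7)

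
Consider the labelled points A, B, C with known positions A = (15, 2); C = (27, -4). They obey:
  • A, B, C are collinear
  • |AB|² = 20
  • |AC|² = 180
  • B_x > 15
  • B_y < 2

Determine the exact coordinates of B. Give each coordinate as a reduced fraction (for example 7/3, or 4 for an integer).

B = (19, 0)

1. B_x = 19  [[A, B, C are collinear ⇒ -6x-12y+114=0] ∩ [|B−(15, 2)|²=20]]
2. B_y = 0  [[A, B, C are collinear ⇒ -6x-12y+114=0] ∩ [|B−(15, 2)|²=20]]
   so B = (19, 0)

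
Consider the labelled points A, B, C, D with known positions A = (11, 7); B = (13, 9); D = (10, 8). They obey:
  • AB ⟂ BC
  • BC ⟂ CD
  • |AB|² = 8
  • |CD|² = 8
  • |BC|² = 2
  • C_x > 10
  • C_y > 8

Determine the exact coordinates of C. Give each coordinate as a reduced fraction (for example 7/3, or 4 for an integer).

1. C_x = 12  [[AB ⟂ BC ⇒ 2x+2y-44=0] ∩ [|C−(10, 8)|²=8]]
2. C_y = 10  [[AB ⟂ BC ⇒ 2x+2y-44=0] ∩ [|C−(10, 8)|²=8]]
   so C = (12, 10)

C = (12, 10)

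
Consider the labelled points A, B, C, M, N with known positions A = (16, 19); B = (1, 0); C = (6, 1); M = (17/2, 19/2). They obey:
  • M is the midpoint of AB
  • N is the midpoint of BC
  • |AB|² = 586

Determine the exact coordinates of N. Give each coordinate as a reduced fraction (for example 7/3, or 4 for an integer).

1. N_x = 7/2  [2·N = B+C = (1, 0)+(6, 1)]
2. N_y = 1/2  [2·N = B+C = (1, 0)+(6, 1)]
   so N = (7/2, 1/2)

N = (7/2, 1/2)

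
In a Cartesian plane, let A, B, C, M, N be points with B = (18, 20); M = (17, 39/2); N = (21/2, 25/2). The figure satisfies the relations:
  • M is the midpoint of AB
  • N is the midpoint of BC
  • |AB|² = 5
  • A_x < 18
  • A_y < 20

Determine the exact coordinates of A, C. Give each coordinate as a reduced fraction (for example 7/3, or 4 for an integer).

1. A_x = 16  [A = 2·M−B = 2·(17, 39/2)−(18, 20)]
2. A_y = 19  [A = 2·M−B = 2·(17, 39/2)−(18, 20)]
   so A = (16, 19)
3. C_x = 3  [C = 2·N−B = 2·(21/2, 25/2)−(18, 20)]
4. C_y = 5  [C = 2·N−B = 2·(21/2, 25/2)−(18, 20)]
   so C = (3, 5)

A = (16, 19)
C = (3, 5)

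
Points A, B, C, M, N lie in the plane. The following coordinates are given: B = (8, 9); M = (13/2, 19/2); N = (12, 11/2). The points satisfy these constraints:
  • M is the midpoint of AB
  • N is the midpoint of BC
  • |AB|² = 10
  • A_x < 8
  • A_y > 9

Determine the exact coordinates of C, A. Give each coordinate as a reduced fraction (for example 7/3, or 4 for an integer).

1. A_x = 5  [A = 2·M−B = 2·(13/2, 19/2)−(8, 9)]
2. A_y = 10  [A = 2·M−B = 2·(13/2, 19/2)−(8, 9)]
   so A = (5, 10)
3. C_x = 16  [C = 2·N−B = 2·(12, 11/2)−(8, 9)]
4. C_y = 2  [C = 2·N−B = 2·(12, 11/2)−(8, 9)]
   so C = (16, 2)

C = (16, 2)
A = (5, 10)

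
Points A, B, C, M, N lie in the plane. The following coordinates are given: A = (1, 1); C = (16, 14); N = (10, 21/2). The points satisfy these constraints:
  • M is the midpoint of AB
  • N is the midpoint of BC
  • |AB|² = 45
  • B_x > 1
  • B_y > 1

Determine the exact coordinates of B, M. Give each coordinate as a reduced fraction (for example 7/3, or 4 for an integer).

1. B_x = 4  [B = 2·N−C = 2·(10, 21/2)−(16, 14)]
2. B_y = 7  [B = 2·N−C = 2·(10, 21/2)−(16, 14)]
   so B = (4, 7)
3. M_x = 5/2  [2·M = A+B = (1, 1)+(4, 7)]
4. M_y = 4  [2·M = A+B = (1, 1)+(4, 7)]
   so M = (5/2, 4)

B = (4, 7)
M = (5/2, 4)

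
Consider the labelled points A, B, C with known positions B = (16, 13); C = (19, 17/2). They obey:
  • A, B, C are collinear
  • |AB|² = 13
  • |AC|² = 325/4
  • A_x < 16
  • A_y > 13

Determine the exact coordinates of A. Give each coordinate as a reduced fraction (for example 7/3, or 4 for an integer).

1. A_x = 14  [[A, B, C are collinear ⇒ 9/2x+3y-111=0] ∩ [|A−(16, 13)|²=13]]
2. A_y = 16  [[A, B, C are collinear ⇒ 9/2x+3y-111=0] ∩ [|A−(16, 13)|²=13]]
   so A = (14, 16)

A = (14, 16)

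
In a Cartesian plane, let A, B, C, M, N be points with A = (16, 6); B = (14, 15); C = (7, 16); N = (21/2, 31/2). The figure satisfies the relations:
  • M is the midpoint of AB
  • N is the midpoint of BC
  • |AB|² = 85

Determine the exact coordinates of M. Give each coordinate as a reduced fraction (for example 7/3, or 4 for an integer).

1. M_x = 15  [2·M = A+B = (16, 6)+(14, 15)]
2. M_y = 21/2  [2·M = A+B = (16, 6)+(14, 15)]
   so M = (15, 21/2)

M = (15, 21/2)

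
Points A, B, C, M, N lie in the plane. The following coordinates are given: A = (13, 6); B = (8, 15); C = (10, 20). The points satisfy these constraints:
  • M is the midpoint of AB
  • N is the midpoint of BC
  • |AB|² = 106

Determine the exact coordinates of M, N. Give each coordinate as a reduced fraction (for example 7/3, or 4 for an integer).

M = (21/2, 21/2)
N = (9, 35/2)

1. M_x = 21/2  [2·M = A+B = (13, 6)+(8, 15)]
2. M_y = 21/2  [2·M = A+B = (13, 6)+(8, 15)]
   so M = (21/2, 21/2)
3. N_x = 9  [2·N = B+C = (8, 15)+(10, 20)]
4. N_y = 35/2  [2·N = B+C = (8, 15)+(10, 20)]
   so N = (9, 35/2)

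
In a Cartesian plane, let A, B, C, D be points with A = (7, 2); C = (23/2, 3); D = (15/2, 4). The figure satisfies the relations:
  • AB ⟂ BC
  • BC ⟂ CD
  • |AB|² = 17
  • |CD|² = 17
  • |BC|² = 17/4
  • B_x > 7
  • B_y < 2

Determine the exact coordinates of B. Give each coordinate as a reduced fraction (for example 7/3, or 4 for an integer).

B = (11, 1)

1. B_x = 11  [[BC ⟂ CD ⇒ 4x-1y-43=0] ∩ [|B−(7, 2)|²=17]]
2. B_y = 1  [[BC ⟂ CD ⇒ 4x-1y-43=0] ∩ [|B−(7, 2)|²=17]]
   so B = (11, 1)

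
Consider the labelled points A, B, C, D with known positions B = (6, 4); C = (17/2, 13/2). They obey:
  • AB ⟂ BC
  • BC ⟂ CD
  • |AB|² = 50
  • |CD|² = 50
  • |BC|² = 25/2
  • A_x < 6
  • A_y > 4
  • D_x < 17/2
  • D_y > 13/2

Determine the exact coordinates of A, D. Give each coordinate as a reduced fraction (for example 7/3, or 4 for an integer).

A = (1, 9)
D = (7/2, 23/2)

1. A_x = 1  [[AB ⟂ BC ⇒ -5/2x-5/2y+25=0] ∩ [|A−(6, 4)|²=50]]
2. A_y = 9  [[AB ⟂ BC ⇒ -5/2x-5/2y+25=0] ∩ [|A−(6, 4)|²=50]]
   so A = (1, 9)
3. D_x = 7/2  [[BC ⟂ CD ⇒ 5/2x+5/2y-75/2=0] ∩ [|D−(17/2, 13/2)|²=50]]
4. D_y = 23/2  [[BC ⟂ CD ⇒ 5/2x+5/2y-75/2=0] ∩ [|D−(17/2, 13/2)|²=50]]
   so D = (7/2, 23/2)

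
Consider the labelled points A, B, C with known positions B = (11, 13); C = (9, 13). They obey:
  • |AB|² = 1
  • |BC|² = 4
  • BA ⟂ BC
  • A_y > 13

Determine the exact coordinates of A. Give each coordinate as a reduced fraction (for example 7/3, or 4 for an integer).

A = (11, 14)

1. A_x = 11  [[BA ⟂ BC ⇒ -2x+22=0] ∩ [|A−(11, 13)|²=1]]
2. A_y = 14  [[BA ⟂ BC ⇒ -2x+22=0] ∩ [|A−(11, 13)|²=1]]
   so A = (11, 14)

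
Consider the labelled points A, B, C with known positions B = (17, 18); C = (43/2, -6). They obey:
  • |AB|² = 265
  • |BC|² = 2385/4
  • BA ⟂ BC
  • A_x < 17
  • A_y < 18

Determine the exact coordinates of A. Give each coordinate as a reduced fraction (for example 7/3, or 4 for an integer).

1. A_x = 1  [[BA ⟂ BC ⇒ 9/2x-24y+711/2=0] ∩ [|A−(17, 18)|²=265]]
2. A_y = 15  [[BA ⟂ BC ⇒ 9/2x-24y+711/2=0] ∩ [|A−(17, 18)|²=265]]
   so A = (1, 15)

A = (1, 15)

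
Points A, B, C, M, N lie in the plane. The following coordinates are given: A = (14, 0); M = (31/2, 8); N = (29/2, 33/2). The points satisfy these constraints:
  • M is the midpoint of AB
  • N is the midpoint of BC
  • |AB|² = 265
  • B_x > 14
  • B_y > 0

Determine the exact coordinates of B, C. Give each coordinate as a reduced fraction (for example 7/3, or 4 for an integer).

B = (17, 16)
C = (12, 17)

1. B_x = 17  [B = 2·M−A = 2·(31/2, 8)−(14, 0)]
2. B_y = 16  [B = 2·M−A = 2·(31/2, 8)−(14, 0)]
   so B = (17, 16)
3. C_x = 12  [C = 2·N−B = 2·(29/2, 33/2)−(17, 16)]
4. C_y = 17  [C = 2·N−B = 2·(29/2, 33/2)−(17, 16)]
   so C = (12, 17)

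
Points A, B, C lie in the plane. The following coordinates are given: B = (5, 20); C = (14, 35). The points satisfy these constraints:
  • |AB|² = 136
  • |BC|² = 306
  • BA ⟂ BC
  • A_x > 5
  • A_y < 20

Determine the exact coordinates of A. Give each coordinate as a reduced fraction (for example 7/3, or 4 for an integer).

1. A_x = 15  [[BA ⟂ BC ⇒ 9x+15y-345=0] ∩ [|A−(5, 20)|²=136]]
2. A_y = 14  [[BA ⟂ BC ⇒ 9x+15y-345=0] ∩ [|A−(5, 20)|²=136]]
   so A = (15, 14)

A = (15, 14)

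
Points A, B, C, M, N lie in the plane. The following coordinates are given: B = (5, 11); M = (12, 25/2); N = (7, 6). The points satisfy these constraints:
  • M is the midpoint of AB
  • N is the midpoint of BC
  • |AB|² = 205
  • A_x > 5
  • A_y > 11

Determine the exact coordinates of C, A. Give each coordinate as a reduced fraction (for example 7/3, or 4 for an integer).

C = (9, 1)
A = (19, 14)

1. A_x = 19  [A = 2·M−B = 2·(12, 25/2)−(5, 11)]
2. A_y = 14  [A = 2·M−B = 2·(12, 25/2)−(5, 11)]
   so A = (19, 14)
3. C_x = 9  [C = 2·N−B = 2·(7, 6)−(5, 11)]
4. C_y = 1  [C = 2·N−B = 2·(7, 6)−(5, 11)]
   so C = (9, 1)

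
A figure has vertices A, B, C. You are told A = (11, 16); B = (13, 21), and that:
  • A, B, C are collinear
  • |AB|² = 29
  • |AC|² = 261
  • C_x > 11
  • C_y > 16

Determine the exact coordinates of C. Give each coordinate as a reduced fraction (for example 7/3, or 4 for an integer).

C = (17, 31)

1. C_x = 17  [[A, B, C are collinear ⇒ -5x+2y+23=0] ∩ [|C−(11, 16)|²=261]]
2. C_y = 31  [[A, B, C are collinear ⇒ -5x+2y+23=0] ∩ [|C−(11, 16)|²=261]]
   so C = (17, 31)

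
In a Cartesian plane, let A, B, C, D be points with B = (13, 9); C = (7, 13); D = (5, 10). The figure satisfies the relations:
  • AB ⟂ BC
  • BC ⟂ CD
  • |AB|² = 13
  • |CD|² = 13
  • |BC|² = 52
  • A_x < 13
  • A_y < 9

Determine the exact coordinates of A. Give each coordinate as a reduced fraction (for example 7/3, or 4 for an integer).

1. A_x = 11  [[AB ⟂ BC ⇒ 6x-4y-42=0] ∩ [|A−(13, 9)|²=13]]
2. A_y = 6  [[AB ⟂ BC ⇒ 6x-4y-42=0] ∩ [|A−(13, 9)|²=13]]
   so A = (11, 6)

A = (11, 6)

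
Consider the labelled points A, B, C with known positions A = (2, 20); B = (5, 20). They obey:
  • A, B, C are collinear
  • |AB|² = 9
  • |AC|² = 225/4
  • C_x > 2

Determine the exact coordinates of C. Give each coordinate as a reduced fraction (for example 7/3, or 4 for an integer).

1. C_x = 19/2  [[A, B, C are collinear ⇒ 3y-60=0] ∩ [|C−(2, 20)|²=225/4]]
2. C_y = 20  [[A, B, C are collinear ⇒ 3y-60=0] ∩ [|C−(2, 20)|²=225/4]]
   so C = (19/2, 20)

C = (19/2, 20)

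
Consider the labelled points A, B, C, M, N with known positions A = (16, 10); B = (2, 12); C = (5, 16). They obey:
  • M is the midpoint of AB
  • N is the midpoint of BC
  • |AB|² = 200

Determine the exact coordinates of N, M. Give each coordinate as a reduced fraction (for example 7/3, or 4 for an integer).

N = (7/2, 14)
M = (9, 11)

1. M_x = 9  [2·M = A+B = (16, 10)+(2, 12)]
2. M_y = 11  [2·M = A+B = (16, 10)+(2, 12)]
   so M = (9, 11)
3. N_x = 7/2  [2·N = B+C = (2, 12)+(5, 16)]
4. N_y = 14  [2·N = B+C = (2, 12)+(5, 16)]
   so N = (7/2, 14)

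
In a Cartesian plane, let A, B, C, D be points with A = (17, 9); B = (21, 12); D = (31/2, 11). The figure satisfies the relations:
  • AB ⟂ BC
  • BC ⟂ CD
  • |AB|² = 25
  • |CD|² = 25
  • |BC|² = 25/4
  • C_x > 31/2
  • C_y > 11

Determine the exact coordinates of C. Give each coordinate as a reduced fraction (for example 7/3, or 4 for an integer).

1. C_x = 39/2  [[AB ⟂ BC ⇒ 4x+3y-120=0] ∩ [|C−(31/2, 11)|²=25]]
2. C_y = 14  [[AB ⟂ BC ⇒ 4x+3y-120=0] ∩ [|C−(31/2, 11)|²=25]]
   so C = (39/2, 14)

C = (39/2, 14)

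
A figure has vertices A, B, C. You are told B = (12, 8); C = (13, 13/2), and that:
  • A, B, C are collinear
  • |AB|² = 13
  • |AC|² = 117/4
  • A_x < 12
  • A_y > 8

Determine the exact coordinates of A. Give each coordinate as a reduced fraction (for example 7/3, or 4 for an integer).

1. A_x = 10  [[A, B, C are collinear ⇒ 3/2x+1y-26=0] ∩ [|A−(12, 8)|²=13]]
2. A_y = 11  [[A, B, C are collinear ⇒ 3/2x+1y-26=0] ∩ [|A−(12, 8)|²=13]]
   so A = (10, 11)

A = (10, 11)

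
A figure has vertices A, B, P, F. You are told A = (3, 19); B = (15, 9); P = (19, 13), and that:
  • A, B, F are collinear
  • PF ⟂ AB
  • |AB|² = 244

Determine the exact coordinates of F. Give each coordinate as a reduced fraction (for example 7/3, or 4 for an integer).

1. F_x = 939/61  [[A, B, F are collinear ⇒ 10x+12y-258=0] ∩ [PF ⟂ AB ⇒ 12x-10y-98=0]]
2. F_y = 529/61  [[A, B, F are collinear ⇒ 10x+12y-258=0] ∩ [PF ⟂ AB ⇒ 12x-10y-98=0]]
   so F = (939/61, 529/61)

F = (939/61, 529/61)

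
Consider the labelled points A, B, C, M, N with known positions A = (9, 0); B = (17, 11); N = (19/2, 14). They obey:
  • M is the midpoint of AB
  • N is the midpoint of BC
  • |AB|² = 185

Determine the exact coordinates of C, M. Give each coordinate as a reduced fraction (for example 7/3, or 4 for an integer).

C = (2, 17)
M = (13, 11/2)

1. M_x = 13  [2·M = A+B = (9, 0)+(17, 11)]
2. M_y = 11/2  [2·M = A+B = (9, 0)+(17, 11)]
   so M = (13, 11/2)
3. C_x = 2  [C = 2·N−B = 2·(19/2, 14)−(17, 11)]
4. C_y = 17  [C = 2·N−B = 2·(19/2, 14)−(17, 11)]
   so C = (2, 17)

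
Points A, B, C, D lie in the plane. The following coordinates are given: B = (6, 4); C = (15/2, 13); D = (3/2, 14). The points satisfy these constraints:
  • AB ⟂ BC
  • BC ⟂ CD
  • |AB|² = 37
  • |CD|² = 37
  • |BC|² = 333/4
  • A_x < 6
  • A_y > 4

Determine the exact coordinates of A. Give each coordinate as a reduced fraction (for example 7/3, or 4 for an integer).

A = (0, 5)

1. A_x = 0  [[AB ⟂ BC ⇒ -3/2x-9y+45=0] ∩ [|A−(6, 4)|²=37]]
2. A_y = 5  [[AB ⟂ BC ⇒ -3/2x-9y+45=0] ∩ [|A−(6, 4)|²=37]]
   so A = (0, 5)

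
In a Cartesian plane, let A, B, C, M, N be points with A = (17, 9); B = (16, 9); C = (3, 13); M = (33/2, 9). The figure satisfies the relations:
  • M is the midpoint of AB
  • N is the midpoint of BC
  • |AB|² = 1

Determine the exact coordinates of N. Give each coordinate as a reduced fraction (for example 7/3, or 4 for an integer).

1. N_x = 19/2  [2·N = B+C = (16, 9)+(3, 13)]
2. N_y = 11  [2·N = B+C = (16, 9)+(3, 13)]
   so N = (19/2, 11)

N = (19/2, 11)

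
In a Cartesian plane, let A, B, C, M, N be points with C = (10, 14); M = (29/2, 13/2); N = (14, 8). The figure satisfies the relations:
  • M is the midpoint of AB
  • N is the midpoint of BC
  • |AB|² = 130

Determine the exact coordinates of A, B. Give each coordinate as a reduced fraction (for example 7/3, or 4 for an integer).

A = (11, 11)
B = (18, 2)

1. B_x = 18  [B = 2·N−C = 2·(14, 8)−(10, 14)]
2. B_y = 2  [B = 2·N−C = 2·(14, 8)−(10, 14)]
   so B = (18, 2)
3. A_x = 11  [A = 2·M−B = 2·(29/2, 13/2)−(18, 2)]
4. A_y = 11  [A = 2·M−B = 2·(29/2, 13/2)−(18, 2)]
   so A = (11, 11)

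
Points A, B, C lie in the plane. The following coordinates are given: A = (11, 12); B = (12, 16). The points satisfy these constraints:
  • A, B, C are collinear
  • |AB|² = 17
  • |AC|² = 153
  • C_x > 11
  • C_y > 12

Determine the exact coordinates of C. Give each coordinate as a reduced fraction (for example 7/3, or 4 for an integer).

1. C_x = 14  [[A, B, C are collinear ⇒ -4x+1y+32=0] ∩ [|C−(11, 12)|²=153]]
2. C_y = 24  [[A, B, C are collinear ⇒ -4x+1y+32=0] ∩ [|C−(11, 12)|²=153]]
   so C = (14, 24)

C = (14, 24)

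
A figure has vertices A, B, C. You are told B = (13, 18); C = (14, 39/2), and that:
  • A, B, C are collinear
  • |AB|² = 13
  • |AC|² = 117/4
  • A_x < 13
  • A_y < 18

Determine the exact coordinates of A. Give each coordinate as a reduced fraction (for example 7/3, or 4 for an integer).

1. A_x = 11  [[A, B, C are collinear ⇒ -3/2x+1y+3/2=0] ∩ [|A−(13, 18)|²=13]]
2. A_y = 15  [[A, B, C are collinear ⇒ -3/2x+1y+3/2=0] ∩ [|A−(13, 18)|²=13]]
   so A = (11, 15)

A = (11, 15)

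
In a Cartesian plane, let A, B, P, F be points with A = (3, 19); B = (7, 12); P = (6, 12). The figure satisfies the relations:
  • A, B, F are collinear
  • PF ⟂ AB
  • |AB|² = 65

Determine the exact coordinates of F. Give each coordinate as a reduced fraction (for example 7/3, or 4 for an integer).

F = (439/65, 808/65)

1. F_x = 439/65  [[A, B, F are collinear ⇒ 7x+4y-97=0] ∩ [PF ⟂ AB ⇒ 4x-7y+60=0]]
2. F_y = 808/65  [[A, B, F are collinear ⇒ 7x+4y-97=0] ∩ [PF ⟂ AB ⇒ 4x-7y+60=0]]
   so F = (439/65, 808/65)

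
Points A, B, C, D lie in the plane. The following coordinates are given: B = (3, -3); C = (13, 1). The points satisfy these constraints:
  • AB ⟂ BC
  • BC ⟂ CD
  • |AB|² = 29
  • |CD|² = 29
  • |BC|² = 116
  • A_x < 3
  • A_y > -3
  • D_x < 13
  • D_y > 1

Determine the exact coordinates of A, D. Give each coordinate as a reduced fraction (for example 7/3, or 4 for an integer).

A = (1, 2)
D = (11, 6)

1. A_x = 1  [[AB ⟂ BC ⇒ -10x-4y+18=0] ∩ [|A−(3, -3)|²=29]]
2. A_y = 2  [[AB ⟂ BC ⇒ -10x-4y+18=0] ∩ [|A−(3, -3)|²=29]]
   so A = (1, 2)
3. D_x = 11  [[BC ⟂ CD ⇒ 10x+4y-134=0] ∩ [|D−(13, 1)|²=29]]
4. D_y = 6  [[BC ⟂ CD ⇒ 10x+4y-134=0] ∩ [|D−(13, 1)|²=29]]
   so D = (11, 6)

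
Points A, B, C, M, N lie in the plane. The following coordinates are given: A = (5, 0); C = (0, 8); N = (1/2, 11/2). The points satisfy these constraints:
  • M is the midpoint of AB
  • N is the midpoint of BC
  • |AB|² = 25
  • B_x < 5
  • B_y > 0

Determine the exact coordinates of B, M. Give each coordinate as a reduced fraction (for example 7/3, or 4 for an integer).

1. B_x = 1  [B = 2·N−C = 2·(1/2, 11/2)−(0, 8)]
2. B_y = 3  [B = 2·N−C = 2·(1/2, 11/2)−(0, 8)]
   so B = (1, 3)
3. M_x = 3  [2·M = A+B = (5, 0)+(1, 3)]
4. M_y = 3/2  [2·M = A+B = (5, 0)+(1, 3)]
   so M = (3, 3/2)

B = (1, 3)
M = (3, 3/2)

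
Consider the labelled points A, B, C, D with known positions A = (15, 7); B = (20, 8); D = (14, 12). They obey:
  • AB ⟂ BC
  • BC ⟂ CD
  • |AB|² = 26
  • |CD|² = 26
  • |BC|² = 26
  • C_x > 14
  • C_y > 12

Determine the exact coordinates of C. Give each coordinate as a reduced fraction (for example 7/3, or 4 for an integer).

C = (19, 13)

1. C_x = 19  [[AB ⟂ BC ⇒ 5x+1y-108=0] ∩ [|C−(14, 12)|²=26]]
2. C_y = 13  [[AB ⟂ BC ⇒ 5x+1y-108=0] ∩ [|C−(14, 12)|²=26]]
   so C = (19, 13)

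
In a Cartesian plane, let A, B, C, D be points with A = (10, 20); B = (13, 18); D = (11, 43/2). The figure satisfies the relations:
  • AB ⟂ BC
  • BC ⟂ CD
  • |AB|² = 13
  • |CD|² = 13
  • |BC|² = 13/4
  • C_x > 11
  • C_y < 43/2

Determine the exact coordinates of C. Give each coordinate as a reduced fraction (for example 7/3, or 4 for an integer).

C = (14, 39/2)

1. C_x = 14  [[AB ⟂ BC ⇒ 3x-2y-3=0] ∩ [|C−(11, 43/2)|²=13]]
2. C_y = 39/2  [[AB ⟂ BC ⇒ 3x-2y-3=0] ∩ [|C−(11, 43/2)|²=13]]
   so C = (14, 39/2)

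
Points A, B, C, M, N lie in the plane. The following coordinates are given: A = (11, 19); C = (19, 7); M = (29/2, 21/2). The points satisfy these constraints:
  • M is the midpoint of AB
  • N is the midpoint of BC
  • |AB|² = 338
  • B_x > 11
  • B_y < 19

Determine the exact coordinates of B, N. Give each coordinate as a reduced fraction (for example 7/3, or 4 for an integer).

B = (18, 2)
N = (37/2, 9/2)

1. B_x = 18  [B = 2·M−A = 2·(29/2, 21/2)−(11, 19)]
2. B_y = 2  [B = 2·M−A = 2·(29/2, 21/2)−(11, 19)]
   so B = (18, 2)
3. N_x = 37/2  [2·N = B+C = (18, 2)+(19, 7)]
4. N_y = 9/2  [2·N = B+C = (18, 2)+(19, 7)]
   so N = (37/2, 9/2)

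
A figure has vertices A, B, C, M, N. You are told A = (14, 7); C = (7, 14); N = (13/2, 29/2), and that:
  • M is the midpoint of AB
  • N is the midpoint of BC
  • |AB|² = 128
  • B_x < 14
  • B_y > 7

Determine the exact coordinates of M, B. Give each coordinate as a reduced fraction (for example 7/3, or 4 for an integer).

M = (10, 11)
B = (6, 15)

1. B_x = 6  [B = 2·N−C = 2·(13/2, 29/2)−(7, 14)]
2. B_y = 15  [B = 2·N−C = 2·(13/2, 29/2)−(7, 14)]
   so B = (6, 15)
3. M_x = 10  [2·M = A+B = (14, 7)+(6, 15)]
4. M_y = 11  [2·M = A+B = (14, 7)+(6, 15)]
   so M = (10, 11)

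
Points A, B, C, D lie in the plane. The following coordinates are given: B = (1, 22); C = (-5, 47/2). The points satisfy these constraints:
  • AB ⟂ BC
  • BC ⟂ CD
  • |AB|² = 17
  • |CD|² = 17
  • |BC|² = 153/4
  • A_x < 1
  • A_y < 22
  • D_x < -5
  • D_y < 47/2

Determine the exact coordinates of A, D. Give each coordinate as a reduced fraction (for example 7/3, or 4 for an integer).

A = (0, 18)
D = (-6, 39/2)

1. A_x = 0  [[AB ⟂ BC ⇒ 6x-3/2y+27=0] ∩ [|A−(1, 22)|²=17]]
2. A_y = 18  [[AB ⟂ BC ⇒ 6x-3/2y+27=0] ∩ [|A−(1, 22)|²=17]]
   so A = (0, 18)
3. D_x = -6  [[BC ⟂ CD ⇒ -6x+3/2y-261/4=0] ∩ [|D−(-5, 47/2)|²=17]]
4. D_y = 39/2  [[BC ⟂ CD ⇒ -6x+3/2y-261/4=0] ∩ [|D−(-5, 47/2)|²=17]]
   so D = (-6, 39/2)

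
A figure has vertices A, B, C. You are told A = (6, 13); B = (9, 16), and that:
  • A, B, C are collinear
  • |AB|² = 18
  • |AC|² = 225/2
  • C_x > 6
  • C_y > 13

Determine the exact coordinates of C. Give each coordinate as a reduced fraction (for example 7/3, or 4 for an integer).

1. C_x = 27/2  [[A, B, C are collinear ⇒ -3x+3y-21=0] ∩ [|C−(6, 13)|²=225/2]]
2. C_y = 41/2  [[A, B, C are collinear ⇒ -3x+3y-21=0] ∩ [|C−(6, 13)|²=225/2]]
   so C = (27/2, 41/2)

C = (27/2, 41/2)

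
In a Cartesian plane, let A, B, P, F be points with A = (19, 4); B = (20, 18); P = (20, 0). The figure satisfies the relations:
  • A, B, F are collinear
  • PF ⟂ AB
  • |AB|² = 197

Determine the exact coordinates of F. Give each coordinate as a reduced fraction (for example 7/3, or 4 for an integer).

F = (3688/197, 18/197)

1. F_x = 3688/197  [[A, B, F are collinear ⇒ -14x+1y+262=0] ∩ [PF ⟂ AB ⇒ 1x+14y-20=0]]
2. F_y = 18/197  [[A, B, F are collinear ⇒ -14x+1y+262=0] ∩ [PF ⟂ AB ⇒ 1x+14y-20=0]]
   so F = (3688/197, 18/197)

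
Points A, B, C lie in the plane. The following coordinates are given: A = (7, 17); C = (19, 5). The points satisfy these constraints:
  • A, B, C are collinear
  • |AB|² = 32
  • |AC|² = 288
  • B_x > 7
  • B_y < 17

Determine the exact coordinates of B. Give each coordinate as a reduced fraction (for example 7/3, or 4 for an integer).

B = (11, 13)

1. B_x = 11  [[A, B, C are collinear ⇒ -12x-12y+288=0] ∩ [|B−(7, 17)|²=32]]
2. B_y = 13  [[A, B, C are collinear ⇒ -12x-12y+288=0] ∩ [|B−(7, 17)|²=32]]
   so B = (11, 13)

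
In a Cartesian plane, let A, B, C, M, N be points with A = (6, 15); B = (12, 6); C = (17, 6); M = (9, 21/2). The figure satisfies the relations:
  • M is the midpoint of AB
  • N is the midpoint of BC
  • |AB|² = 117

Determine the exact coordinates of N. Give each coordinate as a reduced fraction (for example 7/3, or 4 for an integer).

1. N_x = 29/2  [2·N = B+C = (12, 6)+(17, 6)]
2. N_y = 6  [2·N = B+C = (12, 6)+(17, 6)]
   so N = (29/2, 6)

N = (29/2, 6)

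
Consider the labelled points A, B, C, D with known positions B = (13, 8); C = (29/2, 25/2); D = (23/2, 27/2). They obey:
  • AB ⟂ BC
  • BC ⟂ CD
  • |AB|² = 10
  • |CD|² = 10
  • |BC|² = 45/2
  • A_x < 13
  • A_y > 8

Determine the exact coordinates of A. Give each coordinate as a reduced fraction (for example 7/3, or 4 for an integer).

A = (10, 9)

1. A_x = 10  [[AB ⟂ BC ⇒ -3/2x-9/2y+111/2=0] ∩ [|A−(13, 8)|²=10]]
2. A_y = 9  [[AB ⟂ BC ⇒ -3/2x-9/2y+111/2=0] ∩ [|A−(13, 8)|²=10]]
   so A = (10, 9)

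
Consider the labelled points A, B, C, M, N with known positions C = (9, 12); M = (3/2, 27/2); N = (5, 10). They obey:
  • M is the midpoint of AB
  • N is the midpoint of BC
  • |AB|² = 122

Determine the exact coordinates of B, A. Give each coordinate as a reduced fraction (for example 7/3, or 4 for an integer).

B = (1, 8)
A = (2, 19)

1. B_x = 1  [B = 2·N−C = 2·(5, 10)−(9, 12)]
2. B_y = 8  [B = 2·N−C = 2·(5, 10)−(9, 12)]
   so B = (1, 8)
3. A_x = 2  [A = 2·M−B = 2·(3/2, 27/2)−(1, 8)]
4. A_y = 19  [A = 2·M−B = 2·(3/2, 27/2)−(1, 8)]
   so A = (2, 19)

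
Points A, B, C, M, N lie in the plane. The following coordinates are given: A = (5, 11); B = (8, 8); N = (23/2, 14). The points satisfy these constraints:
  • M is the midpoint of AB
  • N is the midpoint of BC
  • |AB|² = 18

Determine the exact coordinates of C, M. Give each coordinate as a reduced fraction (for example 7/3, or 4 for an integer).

C = (15, 20)
M = (13/2, 19/2)

1. M_x = 13/2  [2·M = A+B = (5, 11)+(8, 8)]
2. M_y = 19/2  [2·M = A+B = (5, 11)+(8, 8)]
   so M = (13/2, 19/2)
3. C_x = 15  [C = 2·N−B = 2·(23/2, 14)−(8, 8)]
4. C_y = 20  [C = 2·N−B = 2·(23/2, 14)−(8, 8)]
   so C = (15, 20)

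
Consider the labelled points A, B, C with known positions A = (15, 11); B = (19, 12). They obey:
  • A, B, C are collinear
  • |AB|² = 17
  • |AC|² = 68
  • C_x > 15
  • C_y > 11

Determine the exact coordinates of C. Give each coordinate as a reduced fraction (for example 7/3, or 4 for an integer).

1. C_x = 23  [[A, B, C are collinear ⇒ -1x+4y-29=0] ∩ [|C−(15, 11)|²=68]]
2. C_y = 13  [[A, B, C are collinear ⇒ -1x+4y-29=0] ∩ [|C−(15, 11)|²=68]]
   so C = (23, 13)

C = (23, 13)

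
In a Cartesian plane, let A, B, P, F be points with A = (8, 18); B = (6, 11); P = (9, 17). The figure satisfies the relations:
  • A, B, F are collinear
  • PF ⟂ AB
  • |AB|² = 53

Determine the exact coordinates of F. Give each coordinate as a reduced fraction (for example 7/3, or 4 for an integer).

F = (414/53, 919/53)

1. F_x = 414/53  [[A, B, F are collinear ⇒ 7x-2y-20=0] ∩ [PF ⟂ AB ⇒ -2x-7y+137=0]]
2. F_y = 919/53  [[A, B, F are collinear ⇒ 7x-2y-20=0] ∩ [PF ⟂ AB ⇒ -2x-7y+137=0]]
   so F = (414/53, 919/53)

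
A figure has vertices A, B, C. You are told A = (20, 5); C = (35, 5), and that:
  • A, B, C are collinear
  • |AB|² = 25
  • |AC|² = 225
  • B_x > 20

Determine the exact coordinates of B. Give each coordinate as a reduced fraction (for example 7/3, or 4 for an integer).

1. B_x = 25  [[A, B, C are collinear ⇒ -15y+75=0] ∩ [|B−(20, 5)|²=25]]
2. B_y = 5  [[A, B, C are collinear ⇒ -15y+75=0] ∩ [|B−(20, 5)|²=25]]
   so B = (25, 5)

B = (25, 5)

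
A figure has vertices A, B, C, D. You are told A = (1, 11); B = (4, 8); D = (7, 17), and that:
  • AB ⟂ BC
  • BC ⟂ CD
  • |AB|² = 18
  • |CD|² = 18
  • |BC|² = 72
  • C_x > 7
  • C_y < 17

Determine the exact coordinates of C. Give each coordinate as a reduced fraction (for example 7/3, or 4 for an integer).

1. C_x = 10  [[AB ⟂ BC ⇒ 3x-3y+12=0] ∩ [|C−(7, 17)|²=18]]
2. C_y = 14  [[AB ⟂ BC ⇒ 3x-3y+12=0] ∩ [|C−(7, 17)|²=18]]
   so C = (10, 14)

C = (10, 14)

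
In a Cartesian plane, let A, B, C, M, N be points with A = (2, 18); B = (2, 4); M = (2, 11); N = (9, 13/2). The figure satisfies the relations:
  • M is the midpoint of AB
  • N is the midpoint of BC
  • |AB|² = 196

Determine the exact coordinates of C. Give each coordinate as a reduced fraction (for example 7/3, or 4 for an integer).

C = (16, 9)

1. C_x = 16  [C = 2·N−B = 2·(9, 13/2)−(2, 4)]
2. C_y = 9  [C = 2·N−B = 2·(9, 13/2)−(2, 4)]
   so C = (16, 9)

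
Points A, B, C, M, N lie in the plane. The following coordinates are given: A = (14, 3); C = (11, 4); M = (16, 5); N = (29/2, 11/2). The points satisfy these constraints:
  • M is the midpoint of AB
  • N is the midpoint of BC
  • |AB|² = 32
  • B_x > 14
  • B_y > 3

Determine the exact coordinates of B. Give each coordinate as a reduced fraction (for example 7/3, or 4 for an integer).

B = (18, 7)

1. B_x = 18  [B = 2·M−A = 2·(16, 5)−(14, 3)]
2. B_y = 7  [B = 2·M−A = 2·(16, 5)−(14, 3)]
   so B = (18, 7)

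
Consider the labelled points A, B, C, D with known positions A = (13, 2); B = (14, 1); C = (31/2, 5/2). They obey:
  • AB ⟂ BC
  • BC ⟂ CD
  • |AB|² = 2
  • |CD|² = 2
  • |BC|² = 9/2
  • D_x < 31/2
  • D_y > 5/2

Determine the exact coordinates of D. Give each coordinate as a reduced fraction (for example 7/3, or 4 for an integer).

1. D_x = 29/2  [[BC ⟂ CD ⇒ 3/2x+3/2y-27=0] ∩ [|D−(31/2, 5/2)|²=2]]
2. D_y = 7/2  [[BC ⟂ CD ⇒ 3/2x+3/2y-27=0] ∩ [|D−(31/2, 5/2)|²=2]]
   so D = (29/2, 7/2)

D = (29/2, 7/2)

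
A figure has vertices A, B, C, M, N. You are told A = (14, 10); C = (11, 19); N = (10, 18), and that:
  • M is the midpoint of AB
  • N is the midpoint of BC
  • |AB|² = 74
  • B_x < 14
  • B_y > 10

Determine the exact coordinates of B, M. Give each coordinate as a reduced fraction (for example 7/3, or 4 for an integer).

B = (9, 17)
M = (23/2, 27/2)

1. B_x = 9  [B = 2·N−C = 2·(10, 18)−(11, 19)]
2. B_y = 17  [B = 2·N−C = 2·(10, 18)−(11, 19)]
   so B = (9, 17)
3. M_x = 23/2  [2·M = A+B = (14, 10)+(9, 17)]
4. M_y = 27/2  [2·M = A+B = (14, 10)+(9, 17)]
   so M = (23/2, 27/2)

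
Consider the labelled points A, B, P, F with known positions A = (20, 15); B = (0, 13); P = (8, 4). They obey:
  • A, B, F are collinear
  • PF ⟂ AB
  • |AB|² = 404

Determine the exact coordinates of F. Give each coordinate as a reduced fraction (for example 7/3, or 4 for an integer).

1. F_x = 710/101  [[A, B, F are collinear ⇒ 2x-20y+260=0] ∩ [PF ⟂ AB ⇒ -20x-2y+168=0]]
2. F_y = 1384/101  [[A, B, F are collinear ⇒ 2x-20y+260=0] ∩ [PF ⟂ AB ⇒ -20x-2y+168=0]]
   so F = (710/101, 1384/101)

F = (710/101, 1384/101)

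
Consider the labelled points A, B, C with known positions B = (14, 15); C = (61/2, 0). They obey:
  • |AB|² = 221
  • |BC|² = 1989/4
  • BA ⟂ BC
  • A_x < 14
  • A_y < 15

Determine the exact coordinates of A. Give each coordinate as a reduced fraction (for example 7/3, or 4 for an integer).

1. A_x = 4  [[BA ⟂ BC ⇒ 33/2x-15y-6=0] ∩ [|A−(14, 15)|²=221]]
2. A_y = 4  [[BA ⟂ BC ⇒ 33/2x-15y-6=0] ∩ [|A−(14, 15)|²=221]]
   so A = (4, 4)

A = (4, 4)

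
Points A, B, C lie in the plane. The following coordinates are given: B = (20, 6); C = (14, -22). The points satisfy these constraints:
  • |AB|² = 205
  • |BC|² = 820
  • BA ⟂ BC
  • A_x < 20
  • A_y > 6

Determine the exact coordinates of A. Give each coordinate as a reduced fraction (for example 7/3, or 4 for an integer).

1. A_x = 6  [[BA ⟂ BC ⇒ -6x-28y+288=0] ∩ [|A−(20, 6)|²=205]]
2. A_y = 9  [[BA ⟂ BC ⇒ -6x-28y+288=0] ∩ [|A−(20, 6)|²=205]]
   so A = (6, 9)

A = (6, 9)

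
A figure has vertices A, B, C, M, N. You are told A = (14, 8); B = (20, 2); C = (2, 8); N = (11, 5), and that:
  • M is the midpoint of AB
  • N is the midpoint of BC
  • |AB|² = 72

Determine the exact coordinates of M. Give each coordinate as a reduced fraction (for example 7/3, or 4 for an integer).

M = (17, 5)

1. M_x = 17  [2·M = A+B = (14, 8)+(20, 2)]
2. M_y = 5  [2·M = A+B = (14, 8)+(20, 2)]
   so M = (17, 5)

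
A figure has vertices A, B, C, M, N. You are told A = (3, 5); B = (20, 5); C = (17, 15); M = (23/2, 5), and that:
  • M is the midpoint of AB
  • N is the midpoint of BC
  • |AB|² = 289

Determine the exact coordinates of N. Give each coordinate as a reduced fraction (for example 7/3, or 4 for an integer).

N = (37/2, 10)

1. N_x = 37/2  [2·N = B+C = (20, 5)+(17, 15)]
2. N_y = 10  [2·N = B+C = (20, 5)+(17, 15)]
   so N = (37/2, 10)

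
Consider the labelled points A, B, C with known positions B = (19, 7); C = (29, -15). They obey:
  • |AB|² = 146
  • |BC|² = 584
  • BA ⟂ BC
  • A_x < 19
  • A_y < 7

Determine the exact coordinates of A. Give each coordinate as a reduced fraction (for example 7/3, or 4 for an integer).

1. A_x = 8  [[BA ⟂ BC ⇒ 10x-22y-36=0] ∩ [|A−(19, 7)|²=146]]
2. A_y = 2  [[BA ⟂ BC ⇒ 10x-22y-36=0] ∩ [|A−(19, 7)|²=146]]
   so A = (8, 2)

A = (8, 2)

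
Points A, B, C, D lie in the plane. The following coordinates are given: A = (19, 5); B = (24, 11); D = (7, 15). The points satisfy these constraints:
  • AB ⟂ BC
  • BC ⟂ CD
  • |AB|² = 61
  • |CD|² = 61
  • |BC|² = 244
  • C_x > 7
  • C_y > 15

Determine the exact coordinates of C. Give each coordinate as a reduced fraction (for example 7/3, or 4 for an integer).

C = (12, 21)

1. C_x = 12  [[AB ⟂ BC ⇒ 5x+6y-186=0] ∩ [|C−(7, 15)|²=61]]
2. C_y = 21  [[AB ⟂ BC ⇒ 5x+6y-186=0] ∩ [|C−(7, 15)|²=61]]
   so C = (12, 21)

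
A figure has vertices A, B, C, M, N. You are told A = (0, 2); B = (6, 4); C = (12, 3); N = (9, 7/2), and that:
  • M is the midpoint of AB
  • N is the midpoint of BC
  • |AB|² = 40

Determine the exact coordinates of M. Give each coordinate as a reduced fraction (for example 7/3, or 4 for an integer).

M = (3, 3)

1. M_x = 3  [2·M = A+B = (0, 2)+(6, 4)]
2. M_y = 3  [2·M = A+B = (0, 2)+(6, 4)]
   so M = (3, 3)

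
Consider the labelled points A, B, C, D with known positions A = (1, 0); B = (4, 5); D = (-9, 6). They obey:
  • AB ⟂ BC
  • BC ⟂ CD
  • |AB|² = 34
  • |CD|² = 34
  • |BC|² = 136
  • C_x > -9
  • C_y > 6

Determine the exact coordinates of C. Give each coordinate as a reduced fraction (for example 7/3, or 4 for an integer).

C = (-6, 11)

1. C_x = -6  [[AB ⟂ BC ⇒ 3x+5y-37=0] ∩ [|C−(-9, 6)|²=34]]
2. C_y = 11  [[AB ⟂ BC ⇒ 3x+5y-37=0] ∩ [|C−(-9, 6)|²=34]]
   so C = (-6, 11)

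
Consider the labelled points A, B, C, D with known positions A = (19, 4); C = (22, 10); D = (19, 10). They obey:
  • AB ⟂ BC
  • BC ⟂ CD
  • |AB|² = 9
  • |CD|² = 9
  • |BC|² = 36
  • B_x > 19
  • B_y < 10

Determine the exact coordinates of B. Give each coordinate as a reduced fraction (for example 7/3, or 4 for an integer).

1. B_x = 22  [[BC ⟂ CD ⇒ 3x-66=0] ∩ [|B−(19, 4)|²=9]]
2. B_y = 4  [[BC ⟂ CD ⇒ 3x-66=0] ∩ [|B−(19, 4)|²=9]]
   so B = (22, 4)

B = (22, 4)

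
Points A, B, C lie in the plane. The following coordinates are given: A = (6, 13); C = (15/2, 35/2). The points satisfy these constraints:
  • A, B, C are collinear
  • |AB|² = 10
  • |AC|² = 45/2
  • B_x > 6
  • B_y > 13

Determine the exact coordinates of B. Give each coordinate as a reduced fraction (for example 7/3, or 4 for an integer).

1. B_x = 7  [[A, B, C are collinear ⇒ 9/2x-3/2y-15/2=0] ∩ [|B−(6, 13)|²=10]]
2. B_y = 16  [[A, B, C are collinear ⇒ 9/2x-3/2y-15/2=0] ∩ [|B−(6, 13)|²=10]]
   so B = (7, 16)

B = (7, 16)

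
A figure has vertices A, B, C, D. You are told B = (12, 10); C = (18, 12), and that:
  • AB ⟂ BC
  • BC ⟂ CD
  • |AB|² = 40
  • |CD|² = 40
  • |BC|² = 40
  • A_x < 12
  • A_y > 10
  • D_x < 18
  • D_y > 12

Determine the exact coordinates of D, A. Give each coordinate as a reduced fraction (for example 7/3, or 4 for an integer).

1. D_x = 16  [[BC ⟂ CD ⇒ 6x+2y-132=0] ∩ [|D−(18, 12)|²=40]]
2. D_y = 18  [[BC ⟂ CD ⇒ 6x+2y-132=0] ∩ [|D−(18, 12)|²=40]]
   so D = (16, 18)
3. A_x = 10  [[AB ⟂ BC ⇒ -6x-2y+92=0] ∩ [|A−(12, 10)|²=40]]
4. A_y = 16  [[AB ⟂ BC ⇒ -6x-2y+92=0] ∩ [|A−(12, 10)|²=40]]
   so A = (10, 16)

D = (16, 18)
A = (10, 16)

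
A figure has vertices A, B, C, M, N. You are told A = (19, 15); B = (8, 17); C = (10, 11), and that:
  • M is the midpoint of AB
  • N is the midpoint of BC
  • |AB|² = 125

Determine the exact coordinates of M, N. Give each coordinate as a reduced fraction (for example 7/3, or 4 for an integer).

1. M_x = 27/2  [2·M = A+B = (19, 15)+(8, 17)]
2. M_y = 16  [2·M = A+B = (19, 15)+(8, 17)]
   so M = (27/2, 16)
3. N_x = 9  [2·N = B+C = (8, 17)+(10, 11)]
4. N_y = 14  [2·N = B+C = (8, 17)+(10, 11)]
   so N = (9, 14)

M = (27/2, 16)
N = (9, 14)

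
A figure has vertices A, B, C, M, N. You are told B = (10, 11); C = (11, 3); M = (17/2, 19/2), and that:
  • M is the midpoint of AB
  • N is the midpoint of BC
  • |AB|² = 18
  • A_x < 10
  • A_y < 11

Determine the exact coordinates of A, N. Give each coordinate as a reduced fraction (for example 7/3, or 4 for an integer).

1. A_x = 7  [A = 2·M−B = 2·(17/2, 19/2)−(10, 11)]
2. A_y = 8  [A = 2·M−B = 2·(17/2, 19/2)−(10, 11)]
   so A = (7, 8)
3. N_x = 21/2  [2·N = B+C = (10, 11)+(11, 3)]
4. N_y = 7  [2·N = B+C = (10, 11)+(11, 3)]
   so N = (21/2, 7)

A = (7, 8)
N = (21/2, 7)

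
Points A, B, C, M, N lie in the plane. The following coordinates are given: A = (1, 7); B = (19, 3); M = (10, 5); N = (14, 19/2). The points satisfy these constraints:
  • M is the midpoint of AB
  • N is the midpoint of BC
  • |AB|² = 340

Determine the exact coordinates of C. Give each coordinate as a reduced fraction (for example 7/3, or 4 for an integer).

C = (9, 16)

1. C_x = 9  [C = 2·N−B = 2·(14, 19/2)−(19, 3)]
2. C_y = 16  [C = 2·N−B = 2·(14, 19/2)−(19, 3)]
   so C = (9, 16)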